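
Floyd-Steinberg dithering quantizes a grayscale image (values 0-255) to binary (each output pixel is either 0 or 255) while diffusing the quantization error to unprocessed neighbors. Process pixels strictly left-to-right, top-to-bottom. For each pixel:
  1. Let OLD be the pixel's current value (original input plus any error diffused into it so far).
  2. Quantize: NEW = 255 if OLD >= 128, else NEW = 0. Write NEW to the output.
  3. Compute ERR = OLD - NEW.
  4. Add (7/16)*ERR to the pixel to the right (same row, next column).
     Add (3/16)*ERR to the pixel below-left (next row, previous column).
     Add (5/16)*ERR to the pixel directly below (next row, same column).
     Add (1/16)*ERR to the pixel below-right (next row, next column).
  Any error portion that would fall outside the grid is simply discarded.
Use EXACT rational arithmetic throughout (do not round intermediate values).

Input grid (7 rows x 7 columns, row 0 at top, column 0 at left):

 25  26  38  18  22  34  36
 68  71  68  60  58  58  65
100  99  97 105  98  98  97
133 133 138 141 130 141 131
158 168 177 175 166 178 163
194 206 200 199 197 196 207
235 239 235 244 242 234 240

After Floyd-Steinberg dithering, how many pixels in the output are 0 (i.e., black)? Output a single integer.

Answer: 22

Derivation:
(0,0): OLD=25 → NEW=0, ERR=25
(0,1): OLD=591/16 → NEW=0, ERR=591/16
(0,2): OLD=13865/256 → NEW=0, ERR=13865/256
(0,3): OLD=170783/4096 → NEW=0, ERR=170783/4096
(0,4): OLD=2637273/65536 → NEW=0, ERR=2637273/65536
(0,5): OLD=54112495/1048576 → NEW=0, ERR=54112495/1048576
(0,6): OLD=982767241/16777216 → NEW=0, ERR=982767241/16777216
(1,0): OLD=21181/256 → NEW=0, ERR=21181/256
(1,1): OLD=267179/2048 → NEW=255, ERR=-255061/2048
(1,2): OLD=2658439/65536 → NEW=0, ERR=2658439/65536
(1,3): OLD=26661883/262144 → NEW=0, ERR=26661883/262144
(1,4): OLD=2136651025/16777216 → NEW=0, ERR=2136651025/16777216
(1,5): OLD=19239128417/134217728 → NEW=255, ERR=-14986392223/134217728
(1,6): OLD=80918780559/2147483648 → NEW=0, ERR=80918780559/2147483648
(2,0): OLD=3358857/32768 → NEW=0, ERR=3358857/32768
(2,1): OLD=123420915/1048576 → NEW=0, ERR=123420915/1048576
(2,2): OLD=2893362841/16777216 → NEW=255, ERR=-1384827239/16777216
(2,3): OLD=17057124113/134217728 → NEW=0, ERR=17057124113/134217728
(2,4): OLD=192005507361/1073741824 → NEW=255, ERR=-81798657759/1073741824
(2,5): OLD=1539409446475/34359738368 → NEW=0, ERR=1539409446475/34359738368
(2,6): OLD=66739166108093/549755813888 → NEW=0, ERR=66739166108093/549755813888
(3,0): OLD=3139049593/16777216 → NEW=255, ERR=-1139140487/16777216
(3,1): OLD=17583429253/134217728 → NEW=255, ERR=-16642091387/134217728
(3,2): OLD=95717131807/1073741824 → NEW=0, ERR=95717131807/1073741824
(3,3): OLD=860160381385/4294967296 → NEW=255, ERR=-235056279095/4294967296
(3,4): OLD=54202171047033/549755813888 → NEW=0, ERR=54202171047033/549755813888
(3,5): OLD=950576827365115/4398046511104 → NEW=255, ERR=-170925032966405/4398046511104
(3,6): OLD=10888441309981669/70368744177664 → NEW=255, ERR=-7055588455322651/70368744177664
(4,0): OLD=243810522743/2147483648 → NEW=0, ERR=243810522743/2147483648
(4,1): OLD=6576235202571/34359738368 → NEW=255, ERR=-2185498081269/34359738368
(4,2): OLD=87421307485061/549755813888 → NEW=255, ERR=-52766425056379/549755813888
(4,3): OLD=615564484748615/4398046511104 → NEW=255, ERR=-505937375582905/4398046511104
(4,4): OLD=4777132008800357/35184372088832 → NEW=255, ERR=-4194882873851803/35184372088832
(4,5): OLD=113778933074801701/1125899906842624 → NEW=0, ERR=113778933074801701/1125899906842624
(4,6): OLD=3124595603703963539/18014398509481984 → NEW=255, ERR=-1469076016213942381/18014398509481984
(5,0): OLD=119600975469905/549755813888 → NEW=255, ERR=-20586757071535/549755813888
(5,1): OLD=698582117612827/4398046511104 → NEW=255, ERR=-422919742718693/4398046511104
(5,2): OLD=3602548876547821/35184372088832 → NEW=0, ERR=3602548876547821/35184372088832
(5,3): OLD=50522844009097985/281474976710656 → NEW=255, ERR=-21253275052119295/281474976710656
(5,4): OLD=2494380376167503531/18014398509481984 → NEW=255, ERR=-2099291243750402389/18014398509481984
(5,5): OLD=22172710792706435451/144115188075855872 → NEW=255, ERR=-14576662166636811909/144115188075855872
(5,6): OLD=331073530525793887189/2305843009213693952 → NEW=255, ERR=-256916436823698070571/2305843009213693952
(6,0): OLD=14444425370733561/70368744177664 → NEW=255, ERR=-3499604394570759/70368744177664
(6,1): OLD=229739455910026829/1125899906842624 → NEW=255, ERR=-57365020334842291/1125899906842624
(6,2): OLD=4044929572870604615/18014398509481984 → NEW=255, ERR=-548742047047301305/18014398509481984
(6,3): OLD=27616300364274829593/144115188075855872 → NEW=255, ERR=-9133072595068417767/144115188075855872
(6,4): OLD=44437398373452925211/288230376151711744 → NEW=255, ERR=-29061347545233569509/288230376151711744
(6,5): OLD=4800049200960899593559/36893488147419103232 → NEW=255, ERR=-4607790276630971730601/36893488147419103232
(6,6): OLD=85131522089117684802289/590295810358705651712 → NEW=255, ERR=-65393909552352256384271/590295810358705651712
Output grid:
  Row 0: .......  (7 black, running=7)
  Row 1: .#...#.  (5 black, running=12)
  Row 2: ..#.#..  (5 black, running=17)
  Row 3: ##.#.##  (2 black, running=19)
  Row 4: .####.#  (2 black, running=21)
  Row 5: ##.####  (1 black, running=22)
  Row 6: #######  (0 black, running=22)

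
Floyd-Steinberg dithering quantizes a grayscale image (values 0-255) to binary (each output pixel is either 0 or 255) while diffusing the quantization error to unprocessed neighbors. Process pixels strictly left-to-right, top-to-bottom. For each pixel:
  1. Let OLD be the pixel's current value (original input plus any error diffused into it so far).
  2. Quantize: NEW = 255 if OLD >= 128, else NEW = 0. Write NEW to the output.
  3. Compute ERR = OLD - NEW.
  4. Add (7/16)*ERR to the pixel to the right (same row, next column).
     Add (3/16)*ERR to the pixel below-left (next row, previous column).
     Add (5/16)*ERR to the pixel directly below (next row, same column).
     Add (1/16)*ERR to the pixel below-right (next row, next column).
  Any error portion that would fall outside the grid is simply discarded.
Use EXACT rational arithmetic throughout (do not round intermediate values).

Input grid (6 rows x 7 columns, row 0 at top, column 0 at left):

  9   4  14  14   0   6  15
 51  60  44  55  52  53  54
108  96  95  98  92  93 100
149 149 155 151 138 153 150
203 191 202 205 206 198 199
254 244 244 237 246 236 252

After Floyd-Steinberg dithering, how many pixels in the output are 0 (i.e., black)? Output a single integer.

Answer: 21

Derivation:
(0,0): OLD=9 → NEW=0, ERR=9
(0,1): OLD=127/16 → NEW=0, ERR=127/16
(0,2): OLD=4473/256 → NEW=0, ERR=4473/256
(0,3): OLD=88655/4096 → NEW=0, ERR=88655/4096
(0,4): OLD=620585/65536 → NEW=0, ERR=620585/65536
(0,5): OLD=10635551/1048576 → NEW=0, ERR=10635551/1048576
(0,6): OLD=326107097/16777216 → NEW=0, ERR=326107097/16777216
(1,0): OLD=14157/256 → NEW=0, ERR=14157/256
(1,1): OLD=185371/2048 → NEW=0, ERR=185371/2048
(1,2): OLD=6135095/65536 → NEW=0, ERR=6135095/65536
(1,3): OLD=27679147/262144 → NEW=0, ERR=27679147/262144
(1,4): OLD=1751680481/16777216 → NEW=0, ERR=1751680481/16777216
(1,5): OLD=14238438833/134217728 → NEW=0, ERR=14238438833/134217728
(1,6): OLD=230038823231/2147483648 → NEW=0, ERR=230038823231/2147483648
(2,0): OLD=4661337/32768 → NEW=255, ERR=-3694503/32768
(2,1): OLD=100629091/1048576 → NEW=0, ERR=100629091/1048576
(2,2): OLD=3216106473/16777216 → NEW=255, ERR=-1062083607/16777216
(2,3): OLD=17277521121/134217728 → NEW=255, ERR=-16947999519/134217728
(2,4): OLD=102943378993/1073741824 → NEW=0, ERR=102943378993/1073741824
(2,5): OLD=6690069652027/34359738368 → NEW=255, ERR=-2071663631813/34359738368
(2,6): OLD=62522082165837/549755813888 → NEW=0, ERR=62522082165837/549755813888
(3,0): OLD=2210571977/16777216 → NEW=255, ERR=-2067618103/16777216
(3,1): OLD=14248023573/134217728 → NEW=0, ERR=14248023573/134217728
(3,2): OLD=176074655631/1073741824 → NEW=255, ERR=-97729509489/1073741824
(3,3): OLD=368247621433/4294967296 → NEW=0, ERR=368247621433/4294967296
(3,4): OLD=102405430983369/549755813888 → NEW=255, ERR=-37782301558071/549755813888
(3,5): OLD=577933143744107/4398046511104 → NEW=255, ERR=-543568716587413/4398046511104
(3,6): OLD=8986040952299125/70368744177664 → NEW=0, ERR=8986040952299125/70368744177664
(4,0): OLD=395978527143/2147483648 → NEW=255, ERR=-151629803097/2147483648
(4,1): OLD=5790111118331/34359738368 → NEW=255, ERR=-2971622165509/34359738368
(4,2): OLD=87098034677653/549755813888 → NEW=255, ERR=-53089697863787/549755813888
(4,3): OLD=751932624345335/4398046511104 → NEW=255, ERR=-369569235986185/4398046511104
(4,4): OLD=4572032000478901/35184372088832 → NEW=255, ERR=-4399982882173259/35184372088832
(4,5): OLD=139964912134885173/1125899906842624 → NEW=0, ERR=139964912134885173/1125899906842624
(4,6): OLD=5144349373068663299/18014398509481984 → NEW=255, ERR=550677753150757379/18014398509481984
(5,0): OLD=118592725983265/549755813888 → NEW=255, ERR=-21595006558175/549755813888
(5,1): OLD=779632777543307/4398046511104 → NEW=255, ERR=-341869082788213/4398046511104
(5,2): OLD=5582113370068669/35184372088832 → NEW=255, ERR=-3389901512583491/35184372088832
(5,3): OLD=39154684811758481/281474976710656 → NEW=255, ERR=-32621434249458799/281474976710656
(5,4): OLD=3139429625192192411/18014398509481984 → NEW=255, ERR=-1454241994725713509/18014398509481984
(5,5): OLD=34219554901647177195/144115188075855872 → NEW=255, ERR=-2529818057696070165/144115188075855872
(5,6): OLD=603306330797273982053/2305843009213693952 → NEW=255, ERR=15316363447782024293/2305843009213693952
Output grid:
  Row 0: .......  (7 black, running=7)
  Row 1: .......  (7 black, running=14)
  Row 2: #.##.#.  (3 black, running=17)
  Row 3: #.#.##.  (3 black, running=20)
  Row 4: #####.#  (1 black, running=21)
  Row 5: #######  (0 black, running=21)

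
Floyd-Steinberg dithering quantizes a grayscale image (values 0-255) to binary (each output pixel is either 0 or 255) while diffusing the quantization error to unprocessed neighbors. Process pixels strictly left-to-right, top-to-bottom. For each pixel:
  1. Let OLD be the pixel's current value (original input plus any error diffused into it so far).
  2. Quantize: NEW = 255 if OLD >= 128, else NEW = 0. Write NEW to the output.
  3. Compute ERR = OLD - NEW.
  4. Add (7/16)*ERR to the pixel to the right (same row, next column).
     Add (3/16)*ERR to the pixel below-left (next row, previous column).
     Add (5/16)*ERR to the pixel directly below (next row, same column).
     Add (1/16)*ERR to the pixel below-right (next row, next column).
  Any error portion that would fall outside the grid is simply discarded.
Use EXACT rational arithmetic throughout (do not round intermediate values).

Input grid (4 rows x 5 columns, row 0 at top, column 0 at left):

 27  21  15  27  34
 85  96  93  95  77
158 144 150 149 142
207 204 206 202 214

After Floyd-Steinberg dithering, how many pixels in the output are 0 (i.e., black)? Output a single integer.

(0,0): OLD=27 → NEW=0, ERR=27
(0,1): OLD=525/16 → NEW=0, ERR=525/16
(0,2): OLD=7515/256 → NEW=0, ERR=7515/256
(0,3): OLD=163197/4096 → NEW=0, ERR=163197/4096
(0,4): OLD=3370603/65536 → NEW=0, ERR=3370603/65536
(1,0): OLD=25495/256 → NEW=0, ERR=25495/256
(1,1): OLD=321569/2048 → NEW=255, ERR=-200671/2048
(1,2): OLD=4510645/65536 → NEW=0, ERR=4510645/65536
(1,3): OLD=39070161/262144 → NEW=255, ERR=-27776559/262144
(1,4): OLD=206382163/4194304 → NEW=0, ERR=206382163/4194304
(2,0): OLD=5595131/32768 → NEW=255, ERR=-2760709/32768
(2,1): OLD=100296313/1048576 → NEW=0, ERR=100296313/1048576
(2,2): OLD=3143445931/16777216 → NEW=255, ERR=-1134744149/16777216
(2,3): OLD=26796486097/268435456 → NEW=0, ERR=26796486097/268435456
(2,4): OLD=835059854455/4294967296 → NEW=255, ERR=-260156806025/4294967296
(3,0): OLD=3332059211/16777216 → NEW=255, ERR=-946130869/16777216
(3,1): OLD=25671953263/134217728 → NEW=255, ERR=-8553567377/134217728
(3,2): OLD=780299102197/4294967296 → NEW=255, ERR=-314917558283/4294967296
(3,3): OLD=1593708170029/8589934592 → NEW=255, ERR=-596725150931/8589934592
(3,4): OLD=23490779481345/137438953472 → NEW=255, ERR=-11556153654015/137438953472
Output grid:
  Row 0: .....  (5 black, running=5)
  Row 1: .#.#.  (3 black, running=8)
  Row 2: #.#.#  (2 black, running=10)
  Row 3: #####  (0 black, running=10)

Answer: 10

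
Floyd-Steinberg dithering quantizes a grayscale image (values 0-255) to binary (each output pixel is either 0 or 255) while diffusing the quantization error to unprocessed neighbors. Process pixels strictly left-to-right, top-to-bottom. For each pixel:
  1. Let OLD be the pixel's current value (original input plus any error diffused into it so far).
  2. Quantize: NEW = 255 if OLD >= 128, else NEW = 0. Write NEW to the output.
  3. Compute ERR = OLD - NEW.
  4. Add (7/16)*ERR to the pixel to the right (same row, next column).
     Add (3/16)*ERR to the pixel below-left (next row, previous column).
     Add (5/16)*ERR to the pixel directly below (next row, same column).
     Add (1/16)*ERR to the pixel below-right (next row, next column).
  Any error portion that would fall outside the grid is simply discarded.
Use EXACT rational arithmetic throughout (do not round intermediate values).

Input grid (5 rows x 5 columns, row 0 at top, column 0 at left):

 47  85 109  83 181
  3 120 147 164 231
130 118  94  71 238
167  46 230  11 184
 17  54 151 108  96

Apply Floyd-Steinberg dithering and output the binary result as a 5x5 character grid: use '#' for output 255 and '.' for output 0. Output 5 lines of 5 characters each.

Answer: ..#.#
.#.##
.#..#
#.#.#
..#..

Derivation:
(0,0): OLD=47 → NEW=0, ERR=47
(0,1): OLD=1689/16 → NEW=0, ERR=1689/16
(0,2): OLD=39727/256 → NEW=255, ERR=-25553/256
(0,3): OLD=161097/4096 → NEW=0, ERR=161097/4096
(0,4): OLD=12989695/65536 → NEW=255, ERR=-3721985/65536
(1,0): OLD=9595/256 → NEW=0, ERR=9595/256
(1,1): OLD=314589/2048 → NEW=255, ERR=-207651/2048
(1,2): OLD=5598113/65536 → NEW=0, ERR=5598113/65536
(1,3): OLD=51583373/262144 → NEW=255, ERR=-15263347/262144
(1,4): OLD=797911303/4194304 → NEW=255, ERR=-271636217/4194304
(2,0): OLD=4020687/32768 → NEW=0, ERR=4020687/32768
(2,1): OLD=166048085/1048576 → NEW=255, ERR=-101338795/1048576
(2,2): OLD=1026058303/16777216 → NEW=0, ERR=1026058303/16777216
(2,3): OLD=19530536781/268435456 → NEW=0, ERR=19530536781/268435456
(2,4): OLD=1056362717147/4294967296 → NEW=255, ERR=-38853943333/4294967296
(3,0): OLD=3141088607/16777216 → NEW=255, ERR=-1137101473/16777216
(3,1): OLD=708991859/134217728 → NEW=0, ERR=708991859/134217728
(3,2): OLD=1112501907169/4294967296 → NEW=255, ERR=17285246689/4294967296
(3,3): OLD=323182876121/8589934592 → NEW=0, ERR=323182876121/8589934592
(3,4): OLD=27787485315357/137438953472 → NEW=255, ERR=-7259447820003/137438953472
(4,0): OLD=-6849861327/2147483648 → NEW=0, ERR=-6849861327/2147483648
(4,1): OLD=3489150145585/68719476736 → NEW=0, ERR=3489150145585/68719476736
(4,2): OLD=199952519407103/1099511627776 → NEW=255, ERR=-80422945675777/1099511627776
(4,3): OLD=1374030789256241/17592186044416 → NEW=0, ERR=1374030789256241/17592186044416
(4,4): OLD=32655645214510551/281474976710656 → NEW=0, ERR=32655645214510551/281474976710656
Row 0: ..#.#
Row 1: .#.##
Row 2: .#..#
Row 3: #.#.#
Row 4: ..#..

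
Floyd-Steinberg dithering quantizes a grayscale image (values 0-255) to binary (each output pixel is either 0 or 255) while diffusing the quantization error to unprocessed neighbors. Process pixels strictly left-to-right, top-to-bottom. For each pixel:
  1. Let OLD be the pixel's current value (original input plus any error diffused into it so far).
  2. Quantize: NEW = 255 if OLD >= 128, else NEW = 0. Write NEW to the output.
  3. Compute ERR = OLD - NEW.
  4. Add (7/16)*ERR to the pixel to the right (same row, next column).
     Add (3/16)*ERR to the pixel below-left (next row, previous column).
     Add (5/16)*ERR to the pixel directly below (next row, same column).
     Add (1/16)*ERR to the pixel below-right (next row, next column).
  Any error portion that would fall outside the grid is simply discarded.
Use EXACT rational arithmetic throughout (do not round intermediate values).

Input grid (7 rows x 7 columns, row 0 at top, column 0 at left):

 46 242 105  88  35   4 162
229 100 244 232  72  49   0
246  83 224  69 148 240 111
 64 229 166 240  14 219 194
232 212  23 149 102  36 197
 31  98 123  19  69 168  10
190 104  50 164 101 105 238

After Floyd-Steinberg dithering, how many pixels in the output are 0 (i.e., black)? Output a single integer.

(0,0): OLD=46 → NEW=0, ERR=46
(0,1): OLD=2097/8 → NEW=255, ERR=57/8
(0,2): OLD=13839/128 → NEW=0, ERR=13839/128
(0,3): OLD=277097/2048 → NEW=255, ERR=-245143/2048
(0,4): OLD=-569121/32768 → NEW=0, ERR=-569121/32768
(0,5): OLD=-1886695/524288 → NEW=0, ERR=-1886695/524288
(0,6): OLD=1345747631/8388608 → NEW=255, ERR=-793347409/8388608
(1,0): OLD=31323/128 → NEW=255, ERR=-1317/128
(1,1): OLD=123773/1024 → NEW=0, ERR=123773/1024
(1,2): OLD=10114497/32768 → NEW=255, ERR=1758657/32768
(1,3): OLD=29042349/131072 → NEW=255, ERR=-4381011/131072
(1,4): OLD=367365095/8388608 → NEW=0, ERR=367365095/8388608
(1,5): OLD=3235775767/67108864 → NEW=0, ERR=3235775767/67108864
(1,6): OLD=-9324962951/1073741824 → NEW=0, ERR=-9324962951/1073741824
(2,0): OLD=4349103/16384 → NEW=255, ERR=171183/16384
(2,1): OLD=70654965/524288 → NEW=255, ERR=-63038475/524288
(2,2): OLD=1589271071/8388608 → NEW=255, ERR=-549823969/8388608
(2,3): OLD=2781321703/67108864 → NEW=0, ERR=2781321703/67108864
(2,4): OLD=100270947671/536870912 → NEW=255, ERR=-36631134889/536870912
(2,5): OLD=3888242620381/17179869184 → NEW=255, ERR=-492624021539/17179869184
(2,6): OLD=27145441080283/274877906944 → NEW=0, ERR=27145441080283/274877906944
(3,0): OLD=375144767/8388608 → NEW=0, ERR=375144767/8388608
(3,1): OLD=13378484435/67108864 → NEW=255, ERR=-3734275885/67108864
(3,2): OLD=65191646569/536870912 → NEW=0, ERR=65191646569/536870912
(3,3): OLD=621024139375/2147483648 → NEW=255, ERR=73415809135/2147483648
(3,4): OLD=1332740717887/274877906944 → NEW=0, ERR=1332740717887/274877906944
(3,5): OLD=497886315705773/2199023255552 → NEW=255, ERR=-62864614459987/2199023255552
(3,6): OLD=7408477652467827/35184372088832 → NEW=255, ERR=-1563537230184333/35184372088832
(4,0): OLD=252911066193/1073741824 → NEW=255, ERR=-20893098927/1073741824
(4,1): OLD=3636306913309/17179869184 → NEW=255, ERR=-744559728611/17179869184
(4,2): OLD=12346942003155/274877906944 → NEW=0, ERR=12346942003155/274877906944
(4,3): OLD=413049993609985/2199023255552 → NEW=255, ERR=-147700936555775/2199023255552
(4,4): OLD=1247396485530099/17592186044416 → NEW=0, ERR=1247396485530099/17592186044416
(4,5): OLD=28180559085126195/562949953421312 → NEW=0, ERR=28180559085126195/562949953421312
(4,6): OLD=1830505847063355477/9007199254740992 → NEW=255, ERR=-466329962895597483/9007199254740992
(5,0): OLD=4616088015271/274877906944 → NEW=0, ERR=4616088015271/274877906944
(5,1): OLD=217724294295181/2199023255552 → NEW=0, ERR=217724294295181/2199023255552
(5,2): OLD=2903609526094635/17592186044416 → NEW=255, ERR=-1582397915231445/17592186044416
(5,3): OLD=-3552202283278217/140737488355328 → NEW=0, ERR=-3552202283278217/140737488355328
(5,4): OLD=768348759827254397/9007199254740992 → NEW=0, ERR=768348759827254397/9007199254740992
(5,5): OLD=15541957377124640557/72057594037927936 → NEW=255, ERR=-2832729102546983123/72057594037927936
(5,6): OLD=-23345975624688158461/1152921504606846976 → NEW=0, ERR=-23345975624688158461/1152921504606846976
(6,0): OLD=7522847100374463/35184372088832 → NEW=255, ERR=-1449167782277697/35184372088832
(6,1): OLD=56917035998053067/562949953421312 → NEW=0, ERR=56917035998053067/562949953421312
(6,2): OLD=608706540226617601/9007199254740992 → NEW=0, ERR=608706540226617601/9007199254740992
(6,3): OLD=14126995221130460063/72057594037927936 → NEW=255, ERR=-4247691258541163617/72057594037927936
(6,4): OLD=13391033583989272333/144115188075855872 → NEW=0, ERR=13391033583989272333/144115188075855872
(6,5): OLD=2488498394622967607921/18446744073709551616 → NEW=255, ERR=-2215421344172968054159/18446744073709551616
(6,6): OLD=52144395323248115818247/295147905179352825856 → NEW=255, ERR=-23118320497486854775033/295147905179352825856
Output grid:
  Row 0: .#.#..#  (4 black, running=4)
  Row 1: #.##...  (4 black, running=8)
  Row 2: ###.##.  (2 black, running=10)
  Row 3: .#.#.##  (3 black, running=13)
  Row 4: ##.#..#  (3 black, running=16)
  Row 5: ..#..#.  (5 black, running=21)
  Row 6: #..#.##  (3 black, running=24)

Answer: 24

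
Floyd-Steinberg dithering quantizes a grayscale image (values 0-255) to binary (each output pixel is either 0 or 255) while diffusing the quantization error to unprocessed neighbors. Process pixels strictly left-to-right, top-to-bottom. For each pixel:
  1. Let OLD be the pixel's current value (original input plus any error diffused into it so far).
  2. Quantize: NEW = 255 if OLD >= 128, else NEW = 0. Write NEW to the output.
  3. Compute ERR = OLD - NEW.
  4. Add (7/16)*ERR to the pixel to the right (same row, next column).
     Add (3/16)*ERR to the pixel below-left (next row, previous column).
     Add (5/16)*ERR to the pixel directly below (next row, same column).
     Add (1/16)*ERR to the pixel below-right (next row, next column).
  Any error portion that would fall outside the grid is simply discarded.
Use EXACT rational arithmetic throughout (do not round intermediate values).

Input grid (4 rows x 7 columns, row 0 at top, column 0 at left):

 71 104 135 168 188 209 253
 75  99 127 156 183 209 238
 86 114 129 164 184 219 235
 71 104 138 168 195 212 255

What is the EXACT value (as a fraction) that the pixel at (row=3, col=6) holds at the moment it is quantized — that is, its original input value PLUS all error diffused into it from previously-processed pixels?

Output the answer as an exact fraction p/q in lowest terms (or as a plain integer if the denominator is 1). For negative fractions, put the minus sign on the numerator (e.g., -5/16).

Answer: 12699735611117707/70368744177664

Derivation:
(0,0): OLD=71 → NEW=0, ERR=71
(0,1): OLD=2161/16 → NEW=255, ERR=-1919/16
(0,2): OLD=21127/256 → NEW=0, ERR=21127/256
(0,3): OLD=836017/4096 → NEW=255, ERR=-208463/4096
(0,4): OLD=10861527/65536 → NEW=255, ERR=-5850153/65536
(0,5): OLD=178201313/1048576 → NEW=255, ERR=-89185567/1048576
(0,6): OLD=3620336679/16777216 → NEW=255, ERR=-657853401/16777216
(1,0): OLD=19123/256 → NEW=0, ERR=19123/256
(1,1): OLD=233701/2048 → NEW=0, ERR=233701/2048
(1,2): OLD=12168393/65536 → NEW=255, ERR=-4543287/65536
(1,3): OLD=25738965/262144 → NEW=0, ERR=25738965/262144
(1,4): OLD=3001986079/16777216 → NEW=255, ERR=-1276204001/16777216
(1,5): OLD=18281768783/134217728 → NEW=255, ERR=-15943751857/134217728
(1,6): OLD=361764956609/2147483648 → NEW=255, ERR=-185843373631/2147483648
(2,0): OLD=4284071/32768 → NEW=255, ERR=-4071769/32768
(2,1): OLD=91190685/1048576 → NEW=0, ERR=91190685/1048576
(2,2): OLD=2867655191/16777216 → NEW=255, ERR=-1410534889/16777216
(2,3): OLD=18697222943/134217728 → NEW=255, ERR=-15528297697/134217728
(2,4): OLD=100368920911/1073741824 → NEW=0, ERR=100368920911/1073741824
(2,5): OLD=6933563213765/34359738368 → NEW=255, ERR=-1828170070075/34359738368
(2,6): OLD=97446355407283/549755813888 → NEW=255, ERR=-42741377134157/549755813888
(3,0): OLD=813271351/16777216 → NEW=0, ERR=813271351/16777216
(3,1): OLD=17294545643/134217728 → NEW=255, ERR=-16930974997/134217728
(3,2): OLD=43251018737/1073741824 → NEW=0, ERR=43251018737/1073741824
(3,3): OLD=694668944007/4294967296 → NEW=255, ERR=-400547716473/4294967296
(3,4): OLD=91370984510775/549755813888 → NEW=255, ERR=-48816748030665/549755813888
(3,5): OLD=649982817495701/4398046511104 → NEW=255, ERR=-471519042835819/4398046511104
(3,6): OLD=12699735611117707/70368744177664 → NEW=255, ERR=-5244294154186613/70368744177664
Target (3,6): original=255, with diffused error = 12699735611117707/70368744177664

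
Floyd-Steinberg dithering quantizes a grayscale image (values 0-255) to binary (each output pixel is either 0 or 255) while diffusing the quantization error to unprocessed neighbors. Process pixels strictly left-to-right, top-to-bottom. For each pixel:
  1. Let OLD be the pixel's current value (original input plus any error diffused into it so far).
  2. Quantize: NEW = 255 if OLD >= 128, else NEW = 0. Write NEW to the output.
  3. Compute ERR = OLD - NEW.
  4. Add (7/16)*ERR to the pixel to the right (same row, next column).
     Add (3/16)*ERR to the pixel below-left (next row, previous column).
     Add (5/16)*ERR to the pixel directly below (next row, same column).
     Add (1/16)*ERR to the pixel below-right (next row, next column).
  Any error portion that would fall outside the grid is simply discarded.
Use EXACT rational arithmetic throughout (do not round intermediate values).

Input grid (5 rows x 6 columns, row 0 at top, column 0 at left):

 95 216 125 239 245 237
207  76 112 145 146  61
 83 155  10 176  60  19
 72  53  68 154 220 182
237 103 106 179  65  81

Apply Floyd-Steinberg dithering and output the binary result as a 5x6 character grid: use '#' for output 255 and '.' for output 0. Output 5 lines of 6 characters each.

Answer: .#.###
#.##..
.#.#..
...###
##.#..

Derivation:
(0,0): OLD=95 → NEW=0, ERR=95
(0,1): OLD=4121/16 → NEW=255, ERR=41/16
(0,2): OLD=32287/256 → NEW=0, ERR=32287/256
(0,3): OLD=1204953/4096 → NEW=255, ERR=160473/4096
(0,4): OLD=17179631/65536 → NEW=255, ERR=467951/65536
(0,5): OLD=251788169/1048576 → NEW=255, ERR=-15598711/1048576
(1,0): OLD=60715/256 → NEW=255, ERR=-4565/256
(1,1): OLD=201901/2048 → NEW=0, ERR=201901/2048
(1,2): OLD=13241521/65536 → NEW=255, ERR=-3470159/65536
(1,3): OLD=37564893/262144 → NEW=255, ERR=-29281827/262144
(1,4): OLD=1661303415/16777216 → NEW=0, ERR=1661303415/16777216
(1,5): OLD=26875585297/268435456 → NEW=0, ERR=26875585297/268435456
(2,0): OLD=3142847/32768 → NEW=0, ERR=3142847/32768
(2,1): OLD=227254181/1048576 → NEW=255, ERR=-40132699/1048576
(2,2): OLD=-638778065/16777216 → NEW=0, ERR=-638778065/16777216
(2,3): OLD=18749279351/134217728 → NEW=255, ERR=-15476241289/134217728
(2,4): OLD=224577097957/4294967296 → NEW=0, ERR=224577097957/4294967296
(2,5): OLD=5453050241683/68719476736 → NEW=0, ERR=5453050241683/68719476736
(3,0): OLD=1590416975/16777216 → NEW=0, ERR=1590416975/16777216
(3,1): OLD=10921092771/134217728 → NEW=0, ERR=10921092771/134217728
(3,2): OLD=72679852761/1073741824 → NEW=0, ERR=72679852761/1073741824
(3,3): OLD=10651840797643/68719476736 → NEW=255, ERR=-6871625770037/68719476736
(3,4): OLD=110096330371051/549755813888 → NEW=255, ERR=-30091402170389/549755813888
(3,5): OLD=1637116993054949/8796093022208 → NEW=255, ERR=-605886727608091/8796093022208
(4,0): OLD=605333581889/2147483648 → NEW=255, ERR=57725251649/2147483648
(4,1): OLD=5456469724493/34359738368 → NEW=255, ERR=-3305263559347/34359738368
(4,2): OLD=78508817785559/1099511627776 → NEW=0, ERR=78508817785559/1099511627776
(4,3): OLD=3042708721051347/17592186044416 → NEW=255, ERR=-1443298720274733/17592186044416
(4,4): OLD=-2016298465770749/281474976710656 → NEW=0, ERR=-2016298465770749/281474976710656
(4,5): OLD=238328806228081205/4503599627370496 → NEW=0, ERR=238328806228081205/4503599627370496
Row 0: .#.###
Row 1: #.##..
Row 2: .#.#..
Row 3: ...###
Row 4: ##.#..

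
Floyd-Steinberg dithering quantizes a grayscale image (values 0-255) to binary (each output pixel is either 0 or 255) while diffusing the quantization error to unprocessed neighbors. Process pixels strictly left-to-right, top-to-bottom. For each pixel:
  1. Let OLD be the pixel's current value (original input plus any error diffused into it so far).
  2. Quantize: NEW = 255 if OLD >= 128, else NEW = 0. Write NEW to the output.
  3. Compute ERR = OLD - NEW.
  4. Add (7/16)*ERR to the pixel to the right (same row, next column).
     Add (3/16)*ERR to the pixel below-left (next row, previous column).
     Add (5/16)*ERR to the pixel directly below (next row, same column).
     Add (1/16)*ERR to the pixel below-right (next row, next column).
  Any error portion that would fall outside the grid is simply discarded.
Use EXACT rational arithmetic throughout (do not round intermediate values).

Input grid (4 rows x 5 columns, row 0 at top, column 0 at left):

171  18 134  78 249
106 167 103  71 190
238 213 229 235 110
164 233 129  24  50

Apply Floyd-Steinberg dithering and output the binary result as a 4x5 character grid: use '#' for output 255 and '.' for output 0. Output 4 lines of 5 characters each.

(0,0): OLD=171 → NEW=255, ERR=-84
(0,1): OLD=-75/4 → NEW=0, ERR=-75/4
(0,2): OLD=8051/64 → NEW=0, ERR=8051/64
(0,3): OLD=136229/1024 → NEW=255, ERR=-124891/1024
(0,4): OLD=3205379/16384 → NEW=255, ERR=-972541/16384
(1,0): OLD=4879/64 → NEW=0, ERR=4879/64
(1,1): OLD=108969/512 → NEW=255, ERR=-21591/512
(1,2): OLD=1635485/16384 → NEW=0, ERR=1635485/16384
(1,3): OLD=4803193/65536 → NEW=0, ERR=4803193/65536
(1,4): OLD=205407947/1048576 → NEW=255, ERR=-61978933/1048576
(2,0): OLD=2080083/8192 → NEW=255, ERR=-8877/8192
(2,1): OLD=58413313/262144 → NEW=255, ERR=-8433407/262144
(2,2): OLD=1078884291/4194304 → NEW=255, ERR=9336771/4194304
(2,3): OLD=17047899161/67108864 → NEW=255, ERR=-64861159/67108864
(2,4): OLD=102742783599/1073741824 → NEW=0, ERR=102742783599/1073741824
(3,0): OLD=661145315/4194304 → NEW=255, ERR=-408402205/4194304
(3,1): OLD=6063171303/33554432 → NEW=255, ERR=-2493208857/33554432
(3,2): OLD=102001177309/1073741824 → NEW=0, ERR=102001177309/1073741824
(3,3): OLD=178969346629/2147483648 → NEW=0, ERR=178969346629/2147483648
(3,4): OLD=3996124623705/34359738368 → NEW=0, ERR=3996124623705/34359738368
Row 0: #..##
Row 1: .#..#
Row 2: ####.
Row 3: ##...

Answer: #..##
.#..#
####.
##...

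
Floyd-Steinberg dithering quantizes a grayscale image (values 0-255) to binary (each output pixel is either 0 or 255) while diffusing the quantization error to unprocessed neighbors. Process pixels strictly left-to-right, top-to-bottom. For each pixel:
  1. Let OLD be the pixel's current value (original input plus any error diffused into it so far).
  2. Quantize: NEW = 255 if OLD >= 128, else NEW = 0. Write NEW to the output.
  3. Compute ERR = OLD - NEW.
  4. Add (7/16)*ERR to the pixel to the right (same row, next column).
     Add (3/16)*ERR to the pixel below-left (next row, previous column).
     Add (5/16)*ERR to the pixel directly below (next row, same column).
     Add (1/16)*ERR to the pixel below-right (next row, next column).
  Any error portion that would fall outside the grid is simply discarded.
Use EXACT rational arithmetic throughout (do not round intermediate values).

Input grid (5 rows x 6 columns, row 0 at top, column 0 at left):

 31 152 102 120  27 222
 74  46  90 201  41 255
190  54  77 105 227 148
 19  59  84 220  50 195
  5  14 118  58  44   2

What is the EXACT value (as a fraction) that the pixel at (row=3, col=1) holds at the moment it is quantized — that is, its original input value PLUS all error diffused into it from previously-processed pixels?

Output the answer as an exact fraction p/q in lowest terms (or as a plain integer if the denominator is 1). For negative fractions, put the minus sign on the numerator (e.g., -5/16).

Answer: 9819098083/134217728

Derivation:
(0,0): OLD=31 → NEW=0, ERR=31
(0,1): OLD=2649/16 → NEW=255, ERR=-1431/16
(0,2): OLD=16095/256 → NEW=0, ERR=16095/256
(0,3): OLD=604185/4096 → NEW=255, ERR=-440295/4096
(0,4): OLD=-1312593/65536 → NEW=0, ERR=-1312593/65536
(0,5): OLD=223595721/1048576 → NEW=255, ERR=-43791159/1048576
(1,0): OLD=17131/256 → NEW=0, ERR=17131/256
(1,1): OLD=125037/2048 → NEW=0, ERR=125037/2048
(1,2): OLD=7249137/65536 → NEW=0, ERR=7249137/65536
(1,3): OLD=56616669/262144 → NEW=255, ERR=-10230051/262144
(1,4): OLD=52327991/16777216 → NEW=0, ERR=52327991/16777216
(1,5): OLD=64978020689/268435456 → NEW=255, ERR=-3473020591/268435456
(2,0): OLD=7286271/32768 → NEW=255, ERR=-1069569/32768
(2,1): OLD=87788005/1048576 → NEW=0, ERR=87788005/1048576
(2,2): OLD=2427550959/16777216 → NEW=255, ERR=-1850639121/16777216
(2,3): OLD=6985197879/134217728 → NEW=0, ERR=6985197879/134217728
(2,4): OLD=1056041951781/4294967296 → NEW=255, ERR=-39174708699/4294967296
(2,5): OLD=9631813914451/68719476736 → NEW=255, ERR=-7891652653229/68719476736
(3,0): OLD=411000079/16777216 → NEW=0, ERR=411000079/16777216
(3,1): OLD=9819098083/134217728 → NEW=0, ERR=9819098083/134217728
Target (3,1): original=59, with diffused error = 9819098083/134217728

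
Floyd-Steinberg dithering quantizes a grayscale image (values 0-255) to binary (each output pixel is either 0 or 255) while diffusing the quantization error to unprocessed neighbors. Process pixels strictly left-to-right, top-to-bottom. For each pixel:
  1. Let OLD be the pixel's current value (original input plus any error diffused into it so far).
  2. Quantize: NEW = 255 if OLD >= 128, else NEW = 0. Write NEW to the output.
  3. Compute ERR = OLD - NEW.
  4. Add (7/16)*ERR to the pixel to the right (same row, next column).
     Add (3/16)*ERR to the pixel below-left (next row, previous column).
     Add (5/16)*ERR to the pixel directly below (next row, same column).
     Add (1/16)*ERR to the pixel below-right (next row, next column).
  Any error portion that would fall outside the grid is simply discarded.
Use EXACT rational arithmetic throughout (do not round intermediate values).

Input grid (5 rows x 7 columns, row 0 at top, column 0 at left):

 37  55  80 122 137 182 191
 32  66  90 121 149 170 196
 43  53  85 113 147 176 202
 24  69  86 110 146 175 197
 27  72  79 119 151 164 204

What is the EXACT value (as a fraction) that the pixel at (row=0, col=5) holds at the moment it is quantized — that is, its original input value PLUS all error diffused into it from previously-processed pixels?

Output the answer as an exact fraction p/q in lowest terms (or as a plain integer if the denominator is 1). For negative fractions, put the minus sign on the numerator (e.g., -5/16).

(0,0): OLD=37 → NEW=0, ERR=37
(0,1): OLD=1139/16 → NEW=0, ERR=1139/16
(0,2): OLD=28453/256 → NEW=0, ERR=28453/256
(0,3): OLD=698883/4096 → NEW=255, ERR=-345597/4096
(0,4): OLD=6559253/65536 → NEW=0, ERR=6559253/65536
(0,5): OLD=236755603/1048576 → NEW=255, ERR=-30631277/1048576
Target (0,5): original=182, with diffused error = 236755603/1048576

Answer: 236755603/1048576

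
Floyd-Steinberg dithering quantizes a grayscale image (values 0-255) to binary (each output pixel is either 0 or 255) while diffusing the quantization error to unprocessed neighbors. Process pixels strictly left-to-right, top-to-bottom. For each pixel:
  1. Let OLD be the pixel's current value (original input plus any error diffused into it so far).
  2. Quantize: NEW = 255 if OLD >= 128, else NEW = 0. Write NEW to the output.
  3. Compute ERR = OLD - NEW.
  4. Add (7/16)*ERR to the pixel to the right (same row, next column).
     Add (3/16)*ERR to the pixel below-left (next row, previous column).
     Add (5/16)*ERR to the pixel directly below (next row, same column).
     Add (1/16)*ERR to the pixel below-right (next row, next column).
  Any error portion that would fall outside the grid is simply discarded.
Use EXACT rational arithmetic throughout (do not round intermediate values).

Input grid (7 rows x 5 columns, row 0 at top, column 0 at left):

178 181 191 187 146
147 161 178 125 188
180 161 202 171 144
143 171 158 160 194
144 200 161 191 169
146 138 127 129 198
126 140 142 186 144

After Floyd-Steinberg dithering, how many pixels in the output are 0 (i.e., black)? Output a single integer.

Answer: 12

Derivation:
(0,0): OLD=178 → NEW=255, ERR=-77
(0,1): OLD=2357/16 → NEW=255, ERR=-1723/16
(0,2): OLD=36835/256 → NEW=255, ERR=-28445/256
(0,3): OLD=566837/4096 → NEW=255, ERR=-477643/4096
(0,4): OLD=6224755/65536 → NEW=0, ERR=6224755/65536
(1,0): OLD=26303/256 → NEW=0, ERR=26303/256
(1,1): OLD=300345/2048 → NEW=255, ERR=-221895/2048
(1,2): OLD=4409261/65536 → NEW=0, ERR=4409261/65536
(1,3): OLD=33779433/262144 → NEW=255, ERR=-33067287/262144
(1,4): OLD=650984091/4194304 → NEW=255, ERR=-418563429/4194304
(2,0): OLD=6284675/32768 → NEW=255, ERR=-2071165/32768
(2,1): OLD=124282577/1048576 → NEW=0, ERR=124282577/1048576
(2,2): OLD=4101298867/16777216 → NEW=255, ERR=-176891213/16777216
(2,3): OLD=30188702313/268435456 → NEW=0, ERR=30188702313/268435456
(2,4): OLD=661995007647/4294967296 → NEW=255, ERR=-433221652833/4294967296
(3,0): OLD=2440603219/16777216 → NEW=255, ERR=-1837586861/16777216
(3,1): OLD=20695425495/134217728 → NEW=255, ERR=-13530095145/134217728
(3,2): OLD=597414650349/4294967296 → NEW=255, ERR=-497802010131/4294967296
(3,3): OLD=1072581160357/8589934592 → NEW=0, ERR=1072581160357/8589934592
(3,4): OLD=30805047041753/137438953472 → NEW=255, ERR=-4241886093607/137438953472
(4,0): OLD=195143885437/2147483648 → NEW=0, ERR=195143885437/2147483648
(4,1): OLD=12347266253309/68719476736 → NEW=255, ERR=-5176200314371/68719476736
(4,2): OLD=119778348195187/1099511627776 → NEW=0, ERR=119778348195187/1099511627776
(4,3): OLD=4655765333638141/17592186044416 → NEW=255, ERR=169757892312061/17592186044416
(4,4): OLD=48239415426787947/281474976710656 → NEW=255, ERR=-23536703634429333/281474976710656
(5,0): OLD=176223118382103/1099511627776 → NEW=255, ERR=-104152346700777/1099511627776
(5,1): OLD=871903968001797/8796093022208 → NEW=0, ERR=871903968001797/8796093022208
(5,2): OLD=56720411846350637/281474976710656 → NEW=255, ERR=-15055707214866643/281474976710656
(5,3): OLD=112302044761593059/1125899906842624 → NEW=0, ERR=112302044761593059/1125899906842624
(5,4): OLD=3893095650627969489/18014398509481984 → NEW=255, ERR=-700575969289936431/18014398509481984
(6,0): OLD=16182541568745639/140737488355328 → NEW=0, ERR=16182541568745639/140737488355328
(6,1): OLD=924734042274597065/4503599627370496 → NEW=255, ERR=-223683862704879415/4503599627370496
(6,2): OLD=9255974106018316339/72057594037927936 → NEW=255, ERR=-9118712373653307341/72057594037927936
(6,3): OLD=174287894886525067249/1152921504606846976 → NEW=255, ERR=-119707088788220911631/1152921504606846976
(6,4): OLD=1709194508759720685783/18446744073709551616 → NEW=0, ERR=1709194508759720685783/18446744073709551616
Output grid:
  Row 0: ####.  (1 black, running=1)
  Row 1: .#.##  (2 black, running=3)
  Row 2: #.#.#  (2 black, running=5)
  Row 3: ###.#  (1 black, running=6)
  Row 4: .#.##  (2 black, running=8)
  Row 5: #.#.#  (2 black, running=10)
  Row 6: .###.  (2 black, running=12)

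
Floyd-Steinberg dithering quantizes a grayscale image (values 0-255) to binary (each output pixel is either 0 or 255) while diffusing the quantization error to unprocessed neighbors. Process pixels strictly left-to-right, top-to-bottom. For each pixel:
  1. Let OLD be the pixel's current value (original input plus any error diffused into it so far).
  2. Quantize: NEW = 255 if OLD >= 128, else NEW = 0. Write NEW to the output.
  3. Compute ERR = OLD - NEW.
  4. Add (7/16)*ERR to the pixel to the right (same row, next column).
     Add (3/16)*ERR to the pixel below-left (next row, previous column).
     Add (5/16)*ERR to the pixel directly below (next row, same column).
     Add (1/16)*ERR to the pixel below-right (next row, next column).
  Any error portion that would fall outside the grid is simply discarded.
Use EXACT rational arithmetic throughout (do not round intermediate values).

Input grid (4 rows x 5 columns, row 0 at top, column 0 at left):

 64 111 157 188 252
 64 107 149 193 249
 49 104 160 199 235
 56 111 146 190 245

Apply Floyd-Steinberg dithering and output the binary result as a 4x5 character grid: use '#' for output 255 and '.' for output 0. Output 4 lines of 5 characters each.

Answer: .#.##
..###
.#.##
.#.##

Derivation:
(0,0): OLD=64 → NEW=0, ERR=64
(0,1): OLD=139 → NEW=255, ERR=-116
(0,2): OLD=425/4 → NEW=0, ERR=425/4
(0,3): OLD=15007/64 → NEW=255, ERR=-1313/64
(0,4): OLD=248857/1024 → NEW=255, ERR=-12263/1024
(1,0): OLD=249/4 → NEW=0, ERR=249/4
(1,1): OLD=3901/32 → NEW=0, ERR=3901/32
(1,2): OLD=229827/1024 → NEW=255, ERR=-31293/1024
(1,3): OLD=181877/1024 → NEW=255, ERR=-79243/1024
(1,4): OLD=107581/512 → NEW=255, ERR=-22979/512
(2,0): OLD=46751/512 → NEW=0, ERR=46751/512
(2,1): OLD=2952475/16384 → NEW=255, ERR=-1225445/16384
(2,2): OLD=29055133/262144 → NEW=0, ERR=29055133/262144
(2,3): OLD=893314635/4194304 → NEW=255, ERR=-176232885/4194304
(2,4): OLD=13271153677/67108864 → NEW=255, ERR=-3841606643/67108864
(3,0): OLD=18483889/262144 → NEW=0, ERR=18483889/262144
(3,1): OLD=304010639/2097152 → NEW=255, ERR=-230763121/2097152
(3,2): OLD=8049208515/67108864 → NEW=0, ERR=8049208515/67108864
(3,3): OLD=60542517371/268435456 → NEW=255, ERR=-7908523909/268435456
(3,4): OLD=908796282657/4294967296 → NEW=255, ERR=-186420377823/4294967296
Row 0: .#.##
Row 1: ..###
Row 2: .#.##
Row 3: .#.##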